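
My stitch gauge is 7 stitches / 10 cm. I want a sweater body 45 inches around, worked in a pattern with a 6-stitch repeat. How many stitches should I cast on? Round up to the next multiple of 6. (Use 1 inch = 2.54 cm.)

45 in = 45 × 2.54 = 114.30 cm.
7 / 10 = 0.7 sts/cm.
114.30 × 0.7 = 80.01 sts.
→ 84.

84 stitches.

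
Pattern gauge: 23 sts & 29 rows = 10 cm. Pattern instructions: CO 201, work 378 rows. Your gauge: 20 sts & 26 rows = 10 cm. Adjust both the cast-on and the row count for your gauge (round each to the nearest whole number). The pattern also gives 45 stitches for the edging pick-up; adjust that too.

Cast on 175 stitches; work 339 rows; edging pick-up 39 stitches.

Stitches: 201 × 20/23 = 174.78 → 175.
Rows: 378 × 26/29 = 338.90 → 339.
edging pick-up: 45 × 20/23 = 39.13 → 39.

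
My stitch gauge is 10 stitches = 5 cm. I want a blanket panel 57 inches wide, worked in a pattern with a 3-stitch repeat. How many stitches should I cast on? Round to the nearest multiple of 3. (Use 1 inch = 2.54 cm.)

CO 291 sts.

57 in = 57 × 2.54 = 144.78 cm.
10 / 5 = 2 sts/cm.
144.78 × 2 = 289.56 sts.
→ 291.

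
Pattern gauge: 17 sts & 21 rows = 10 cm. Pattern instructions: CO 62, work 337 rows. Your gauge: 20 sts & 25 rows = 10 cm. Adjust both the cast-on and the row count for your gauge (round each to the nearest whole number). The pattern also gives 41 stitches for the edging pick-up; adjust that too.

Cast on 73 stitches; work 401 rows; edging pick-up 48 stitches.

Stitches: 62 × 20/17 = 72.94 → 73.
Rows: 337 × 25/21 = 401.19 → 401.
edging pick-up: 41 × 20/17 = 48.24 → 48.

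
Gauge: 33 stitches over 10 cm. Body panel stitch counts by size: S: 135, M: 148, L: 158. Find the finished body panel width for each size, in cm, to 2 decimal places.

33/10 = 3.3 sts per cm.
S: 135 / 3.3 = 40.909 → 40.91 cm.
M: 148 / 3.3 = 44.848 → 44.85 cm.
L: 158 / 3.3 = 47.879 → 47.88 cm.

S 40.91 cm; M 44.85 cm; L 47.88 cm.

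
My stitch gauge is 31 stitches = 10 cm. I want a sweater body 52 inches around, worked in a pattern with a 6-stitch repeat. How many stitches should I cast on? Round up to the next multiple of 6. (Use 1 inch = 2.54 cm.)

52 in = 52 × 2.54 = 132.08 cm.
31 / 10 = 3.1 sts/cm.
132.08 × 3.1 = 409.45 sts.
→ 414.

Cast on 414 stitches.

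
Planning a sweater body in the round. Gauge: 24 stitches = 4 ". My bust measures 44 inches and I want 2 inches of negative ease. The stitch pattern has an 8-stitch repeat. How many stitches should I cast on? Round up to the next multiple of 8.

Finished = 44 − 2 = 42 inches.
24 / 4 = 6 sts/in.
42 × 6 = 252.00 sts.
Next multiple of 8: 256.

CO 256 sts.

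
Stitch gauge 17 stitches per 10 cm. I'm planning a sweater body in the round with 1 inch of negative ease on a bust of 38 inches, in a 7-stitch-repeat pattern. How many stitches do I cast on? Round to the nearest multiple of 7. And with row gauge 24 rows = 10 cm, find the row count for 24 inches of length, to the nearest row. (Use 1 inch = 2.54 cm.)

Finished = 38 − 1 = 37 inches.
37 inches × 2.54 = 93.98 cm.
17/10 = 1.7 sts per cm; 93.98 × 1.7 = 159.77 sts.
Nearest multiple of 7 → 161.
24 inches = 60.96 cm; × 2.4 = 146.30 → 146 rows.

Cast on 161 stitches; work 146 rows.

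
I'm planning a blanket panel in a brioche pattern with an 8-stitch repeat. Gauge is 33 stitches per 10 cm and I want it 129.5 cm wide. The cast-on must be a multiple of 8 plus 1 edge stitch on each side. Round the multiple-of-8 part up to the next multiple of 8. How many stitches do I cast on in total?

33 / 10 = 3.3 sts per cm.
129.5 × 3.3 = 427.35 sts.
Less 2 edge sts → 425.35 for the repeat.
Next multiple of 8: 432.
Add back 2 edge sts → 434.

Cast on 434 stitches.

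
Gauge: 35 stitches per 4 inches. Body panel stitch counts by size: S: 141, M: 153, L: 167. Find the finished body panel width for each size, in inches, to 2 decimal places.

S 16.11 inches; M 17.49 inches; L 19.09 inches.

35/4 = 8.75 sts per in.
S: 141 / 8.75 = 16.114 → 16.11 in.
M: 153 / 8.75 = 17.486 → 17.49 in.
L: 167 / 8.75 = 19.086 → 19.09 in.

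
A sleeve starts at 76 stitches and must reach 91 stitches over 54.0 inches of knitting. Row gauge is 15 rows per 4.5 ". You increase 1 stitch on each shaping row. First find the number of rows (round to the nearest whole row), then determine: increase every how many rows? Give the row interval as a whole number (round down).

Increase every 12th row.

Rows = 54.0 × 3.333 = 180.0 → 180 rows.
Stitches to add: 15 → 15 shaping rows (at 1 st each).
180 / 15 = 12.00 → every 12 rows.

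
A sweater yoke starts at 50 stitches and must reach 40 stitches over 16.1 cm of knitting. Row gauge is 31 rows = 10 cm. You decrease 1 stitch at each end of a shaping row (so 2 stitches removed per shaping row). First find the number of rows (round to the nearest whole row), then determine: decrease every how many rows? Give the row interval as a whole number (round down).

Decrease every 10th row.

Rows = 16.1 × 3.1 = 49.9 → 50 rows.
Stitches to remove: 10 → 5 shaping rows (at 2 st each).
50 / 5 = 10.00 → every 10 rows.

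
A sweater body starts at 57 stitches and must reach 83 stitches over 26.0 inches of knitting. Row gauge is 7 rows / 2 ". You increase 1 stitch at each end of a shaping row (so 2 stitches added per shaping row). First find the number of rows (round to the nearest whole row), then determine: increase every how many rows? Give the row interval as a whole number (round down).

Increase every 7th row.

Rows = 26.0 × 3.5 = 91.0 → 91 rows.
Stitches to add: 26 → 13 shaping rows (at 2 st each).
91 / 13 = 7.00 → every 7 rows.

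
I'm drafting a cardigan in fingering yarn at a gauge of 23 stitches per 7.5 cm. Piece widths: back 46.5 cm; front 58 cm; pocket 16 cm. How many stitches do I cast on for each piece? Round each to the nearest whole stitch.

back 143; front 178; pocket 49.

Rate = 23/7.5 = 3.067 sts per cm.
back: 46.5 × 3.067 = 142.60 → 143.
front: 58 × 3.067 = 177.87 → 178.
pocket: 16 × 3.067 = 49.07 → 49.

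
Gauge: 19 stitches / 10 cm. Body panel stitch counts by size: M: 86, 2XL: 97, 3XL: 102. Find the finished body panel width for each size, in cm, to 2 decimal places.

M 45.26 cm; 2XL 51.05 cm; 3XL 53.68 cm.

19/10 = 1.9 sts per cm.
M: 86 / 1.9 = 45.263 → 45.26 cm.
2XL: 97 / 1.9 = 51.053 → 51.05 cm.
3XL: 102 / 1.9 = 53.684 → 53.68 cm.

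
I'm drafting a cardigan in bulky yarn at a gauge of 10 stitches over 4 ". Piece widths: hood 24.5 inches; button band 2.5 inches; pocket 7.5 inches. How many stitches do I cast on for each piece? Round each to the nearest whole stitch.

Rate = 10/4 = 2.5 sts per in.
hood: 24.5 × 2.5 = 61.25 → 61.
button band: 2.5 × 2.5 = 6.25 → 6.
pocket: 7.5 × 2.5 = 18.75 → 19.

hood 61; button band 6; pocket 19.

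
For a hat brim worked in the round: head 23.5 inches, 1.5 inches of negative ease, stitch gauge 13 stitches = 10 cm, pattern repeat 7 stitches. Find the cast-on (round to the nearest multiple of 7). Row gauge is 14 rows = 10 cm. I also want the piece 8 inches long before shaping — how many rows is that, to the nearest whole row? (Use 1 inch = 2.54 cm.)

Finished = 23.5 − 1.5 = 22 inches.
22 inches × 2.54 = 55.88 cm.
13/10 = 1.3 sts per cm; 55.88 × 1.3 = 72.64 sts.
Nearest multiple of 7 → 70.
8 inches = 20.32 cm; × 1.4 = 28.45 → 28 rows.

Cast on 70 stitches; work 28 rows.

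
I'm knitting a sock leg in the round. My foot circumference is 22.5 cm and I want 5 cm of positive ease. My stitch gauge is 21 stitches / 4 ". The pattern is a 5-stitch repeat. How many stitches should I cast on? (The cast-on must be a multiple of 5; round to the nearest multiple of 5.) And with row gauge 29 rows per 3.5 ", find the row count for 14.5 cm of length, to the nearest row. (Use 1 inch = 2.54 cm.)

Cast on 55 stitches; work 47 rows.

Finished = 22.5 + 5 = 27.5 cm.
27.5 cm × 1/2.54 = 10.83 inches.
21/4 = 5.25 sts per in; 10.83 × 5.25 = 56.84 sts.
Nearest multiple of 5 → 55.
14.5 cm = 5.71 inches; × 8.286 = 47.30 → 47 rows.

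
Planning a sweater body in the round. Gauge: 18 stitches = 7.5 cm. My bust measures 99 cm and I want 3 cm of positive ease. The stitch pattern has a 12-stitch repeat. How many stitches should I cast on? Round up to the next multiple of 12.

Finished = 99 + 3 = 102 cm.
18 / 7.5 = 2.4 sts/cm.
102 × 2.4 = 244.80 sts.
Next multiple of 12: 252.

252 stitches.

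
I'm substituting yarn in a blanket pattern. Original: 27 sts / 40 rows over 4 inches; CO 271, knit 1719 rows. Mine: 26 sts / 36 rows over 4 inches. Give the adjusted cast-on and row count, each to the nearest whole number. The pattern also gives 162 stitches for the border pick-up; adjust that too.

Cast on 261 stitches; work 1547 rows; border pick-up 156 stitches.

Stitches: 271 × 26/27 = 260.96 → 261.
Rows: 1719 × 36/40 = 1547.10 → 1547.
border pick-up: 162 × 26/27 = 156.00 → 156.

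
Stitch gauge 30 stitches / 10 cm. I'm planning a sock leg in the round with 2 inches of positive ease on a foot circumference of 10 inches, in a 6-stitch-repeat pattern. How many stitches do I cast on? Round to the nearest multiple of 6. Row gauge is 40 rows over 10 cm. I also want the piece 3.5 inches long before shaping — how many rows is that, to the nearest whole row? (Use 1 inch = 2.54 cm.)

Cast on 90 stitches; work 36 rows.

Finished = 10 + 2 = 12 inches.
12 inches × 2.54 = 30.48 cm.
30/10 = 3 sts per cm; 30.48 × 3 = 91.44 sts.
Nearest multiple of 6 → 90.
3.5 inches = 8.89 cm; × 4 = 35.56 → 36 rows.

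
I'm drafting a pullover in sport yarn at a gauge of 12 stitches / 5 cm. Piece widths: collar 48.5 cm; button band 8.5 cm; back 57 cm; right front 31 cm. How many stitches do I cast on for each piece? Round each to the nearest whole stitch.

collar 116; button band 20; back 137; right front 74.

Rate = 12/5 = 2.4 sts per cm.
collar: 48.5 × 2.4 = 116.40 → 116.
button band: 8.5 × 2.4 = 20.40 → 20.
back: 57 × 2.4 = 136.80 → 137.
right front: 31 × 2.4 = 74.40 → 74.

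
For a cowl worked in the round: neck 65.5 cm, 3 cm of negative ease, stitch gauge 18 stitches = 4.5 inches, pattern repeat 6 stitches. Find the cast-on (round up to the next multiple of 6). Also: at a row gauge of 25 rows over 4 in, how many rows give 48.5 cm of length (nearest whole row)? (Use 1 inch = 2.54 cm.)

Finished = 65.5 − 3 = 62.5 cm.
62.5 cm × 1/2.54 = 24.61 inches.
18/4.5 = 4 sts per in; 24.61 × 4 = 98.43 sts.
Next multiple of 6 → 102.
48.5 cm = 19.09 inches; × 6.25 = 119.34 → 119 rows.

Cast on 102 stitches; work 119 rows.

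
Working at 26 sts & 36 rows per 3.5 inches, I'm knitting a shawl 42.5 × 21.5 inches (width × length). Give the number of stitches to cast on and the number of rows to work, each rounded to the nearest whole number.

Cast on 316 stitches and work 221 rows.

Stitch gauge = 26/3.5 = 7.429 sts/in; 42.5 × 7.429 = 315.71 → 316 sts.
Row gauge = 36/3.5 = 10.286 rows/in; 21.5 × 10.286 = 221.14 → 221 rows.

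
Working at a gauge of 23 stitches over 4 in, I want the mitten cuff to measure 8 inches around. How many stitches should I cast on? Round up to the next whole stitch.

CO 46 sts.

23 stitches / 4 in = 5.75 stitches per inch.
8 × 5.75 = 46.00 stitches.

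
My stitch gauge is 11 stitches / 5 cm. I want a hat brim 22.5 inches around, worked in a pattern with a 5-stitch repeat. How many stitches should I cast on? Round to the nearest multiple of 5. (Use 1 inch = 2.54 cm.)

Cast on 125 stitches.

22.5 in = 22.5 × 2.54 = 57.15 cm.
11 / 5 = 2.2 sts/cm.
57.15 × 2.2 = 125.73 sts.
→ 125.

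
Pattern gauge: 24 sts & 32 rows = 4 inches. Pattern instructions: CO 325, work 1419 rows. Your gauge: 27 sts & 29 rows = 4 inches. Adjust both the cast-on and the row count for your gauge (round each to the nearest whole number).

Stitches: 325 × 27/24 = 365.62 → 366.
Rows: 1419 × 29/32 = 1285.97 → 1286.

Cast on 366 stitches; work 1286 rows.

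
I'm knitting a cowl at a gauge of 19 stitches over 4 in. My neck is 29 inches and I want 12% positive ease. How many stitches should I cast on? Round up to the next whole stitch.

Finished = 29 × 1.12 = 32.48 in.
19 / 4 = 4.75 sts per inch.
32.48 × 4.75 = 154.28 sts.
→ 155 sts.

155 stitches.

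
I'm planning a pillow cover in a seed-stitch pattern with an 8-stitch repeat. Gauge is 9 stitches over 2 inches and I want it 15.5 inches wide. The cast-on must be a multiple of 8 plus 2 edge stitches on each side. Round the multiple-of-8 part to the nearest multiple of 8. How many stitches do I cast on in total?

9 / 2 = 4.5 sts per inch.
15.5 × 4.5 = 69.75 sts.
Less 4 edge sts → 65.75 for the repeat.
Nearest multiple of 8: 64.
Add back 4 edge sts → 68.

Cast on 68 stitches.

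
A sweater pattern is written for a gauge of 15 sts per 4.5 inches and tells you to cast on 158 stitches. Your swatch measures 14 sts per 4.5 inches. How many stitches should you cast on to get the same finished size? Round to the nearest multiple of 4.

Scale factor = 14 / 15 = 0.933.
158 × 14 / 15 = 147.47 sts.
→ 148 sts.

Cast on 148 stitches.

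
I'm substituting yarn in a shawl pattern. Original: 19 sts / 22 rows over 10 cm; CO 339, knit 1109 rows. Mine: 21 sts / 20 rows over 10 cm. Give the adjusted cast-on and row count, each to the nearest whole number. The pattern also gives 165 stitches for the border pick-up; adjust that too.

Cast on 375 stitches; work 1008 rows; border pick-up 182 stitches.

Stitches: 339 × 21/19 = 374.68 → 375.
Rows: 1109 × 20/22 = 1008.18 → 1008.
border pick-up: 165 × 21/19 = 182.37 → 182.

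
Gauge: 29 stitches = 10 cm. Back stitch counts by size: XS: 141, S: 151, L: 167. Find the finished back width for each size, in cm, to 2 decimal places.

XS 48.62 cm; S 52.07 cm; L 57.59 cm.

29/10 = 2.9 sts per cm.
XS: 141 / 2.9 = 48.621 → 48.62 cm.
S: 151 / 2.9 = 52.069 → 52.07 cm.
L: 167 / 2.9 = 57.586 → 57.59 cm.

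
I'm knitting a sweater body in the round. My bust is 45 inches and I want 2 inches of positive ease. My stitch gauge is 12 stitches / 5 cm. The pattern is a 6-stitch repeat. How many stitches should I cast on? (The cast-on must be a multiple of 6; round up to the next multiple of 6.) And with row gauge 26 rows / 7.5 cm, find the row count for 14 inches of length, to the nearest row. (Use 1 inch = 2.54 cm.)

Finished = 45 + 2 = 47 inches.
47 inches × 2.54 = 119.38 cm.
12/5 = 2.4 sts per cm; 119.38 × 2.4 = 286.51 sts.
Next multiple of 6 → 288.
14 inches = 35.56 cm; × 3.467 = 123.27 → 123 rows.

Cast on 288 stitches; work 123 rows.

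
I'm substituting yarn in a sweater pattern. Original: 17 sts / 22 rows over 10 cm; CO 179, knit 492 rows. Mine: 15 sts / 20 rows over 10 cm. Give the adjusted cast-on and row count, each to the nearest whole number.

Cast on 158 stitches; work 447 rows.

Stitches: 179 × 15/17 = 157.94 → 158.
Rows: 492 × 20/22 = 447.27 → 447.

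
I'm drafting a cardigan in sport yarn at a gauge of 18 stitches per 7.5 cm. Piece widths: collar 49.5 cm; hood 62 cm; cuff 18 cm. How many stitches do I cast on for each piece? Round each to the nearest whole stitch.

collar 119; hood 149; cuff 43.

Rate = 18/7.5 = 2.4 sts per cm.
collar: 49.5 × 2.4 = 118.80 → 119.
hood: 62 × 2.4 = 148.80 → 149.
cuff: 18 × 2.4 = 43.20 → 43.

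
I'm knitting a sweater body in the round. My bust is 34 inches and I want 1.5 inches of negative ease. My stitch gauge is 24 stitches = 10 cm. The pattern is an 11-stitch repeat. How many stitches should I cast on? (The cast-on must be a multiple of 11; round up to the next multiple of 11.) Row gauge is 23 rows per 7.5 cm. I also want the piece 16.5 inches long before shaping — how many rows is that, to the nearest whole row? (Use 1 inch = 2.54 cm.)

Cast on 209 stitches; work 129 rows.

Finished = 34 − 1.5 = 32.5 inches.
32.5 inches × 2.54 = 82.55 cm.
24/10 = 2.4 sts per cm; 82.55 × 2.4 = 198.12 sts.
Next multiple of 11 → 209.
16.5 inches = 41.91 cm; × 3.067 = 128.52 → 129 rows.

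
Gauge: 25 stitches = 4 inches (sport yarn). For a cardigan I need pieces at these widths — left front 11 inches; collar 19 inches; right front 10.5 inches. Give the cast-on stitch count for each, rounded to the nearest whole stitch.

left front 69; collar 119; right front 66.

Rate = 25/4 = 6.25 sts per in.
left front: 11 × 6.25 = 68.75 → 69.
collar: 19 × 6.25 = 118.75 → 119.
right front: 10.5 × 6.25 = 65.62 → 66.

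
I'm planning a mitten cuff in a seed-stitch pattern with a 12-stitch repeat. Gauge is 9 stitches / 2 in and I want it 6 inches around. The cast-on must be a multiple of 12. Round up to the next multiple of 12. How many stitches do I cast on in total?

36 stitches.

9 / 2 = 4.5 sts per inch.
6 × 4.5 = 27.00 sts.
Next multiple of 12: 36.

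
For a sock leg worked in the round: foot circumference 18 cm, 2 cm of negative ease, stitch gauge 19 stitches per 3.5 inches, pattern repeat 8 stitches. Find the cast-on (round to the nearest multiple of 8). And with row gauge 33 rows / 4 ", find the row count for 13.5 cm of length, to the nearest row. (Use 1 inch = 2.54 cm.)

Cast on 32 stitches; work 44 rows.

Finished = 18 − 2 = 16 cm.
16 cm × 1/2.54 = 6.30 inches.
19/3.5 = 5.429 sts per in; 6.30 × 5.429 = 34.20 sts.
Nearest multiple of 8 → 32.
13.5 cm = 5.31 inches; × 8.25 = 43.85 → 44 rows.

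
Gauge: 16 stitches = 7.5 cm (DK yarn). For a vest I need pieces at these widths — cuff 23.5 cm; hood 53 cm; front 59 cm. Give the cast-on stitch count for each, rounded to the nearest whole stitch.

Rate = 16/7.5 = 2.133 sts per cm.
cuff: 23.5 × 2.133 = 50.13 → 50.
hood: 53 × 2.133 = 113.07 → 113.
front: 59 × 2.133 = 125.87 → 126.

cuff 50; hood 113; front 126.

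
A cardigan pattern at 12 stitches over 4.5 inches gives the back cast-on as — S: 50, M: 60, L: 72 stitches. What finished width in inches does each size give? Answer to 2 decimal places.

12/4.5 = 2.667 sts per in.
S: 50 / 2.667 = 18.750 → 18.75 in.
M: 60 / 2.667 = 22.500 → 22.50 in.
L: 72 / 2.667 = 27.000 → 27.00 in.

S 18.75 inches; M 22.50 inches; L 27.00 inches.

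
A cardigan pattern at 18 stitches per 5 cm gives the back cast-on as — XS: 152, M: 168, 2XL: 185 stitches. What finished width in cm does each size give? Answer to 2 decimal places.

XS 42.22 cm; M 46.67 cm; 2XL 51.39 cm.

18/5 = 3.6 sts per cm.
XS: 152 / 3.6 = 42.222 → 42.22 cm.
M: 168 / 3.6 = 46.667 → 46.67 cm.
2XL: 185 / 3.6 = 51.389 → 51.39 cm.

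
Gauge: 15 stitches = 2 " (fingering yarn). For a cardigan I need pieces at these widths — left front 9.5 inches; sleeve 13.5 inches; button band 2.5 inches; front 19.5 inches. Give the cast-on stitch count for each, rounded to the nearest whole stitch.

Rate = 15/2 = 7.5 sts per in.
left front: 9.5 × 7.5 = 71.25 → 71.
sleeve: 13.5 × 7.5 = 101.25 → 101.
button band: 2.5 × 7.5 = 18.75 → 19.
front: 19.5 × 7.5 = 146.25 → 146.

left front 71; sleeve 101; button band 19; front 146.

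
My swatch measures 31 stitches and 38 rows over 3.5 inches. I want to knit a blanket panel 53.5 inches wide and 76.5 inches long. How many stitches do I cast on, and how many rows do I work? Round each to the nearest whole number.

Stitch gauge = 31/3.5 = 8.857 sts/in; 53.5 × 8.857 = 473.86 → 474 sts.
Row gauge = 38/3.5 = 10.857 rows/in; 76.5 × 10.857 = 830.57 → 831 rows.

Cast on 474 stitches and work 831 rows.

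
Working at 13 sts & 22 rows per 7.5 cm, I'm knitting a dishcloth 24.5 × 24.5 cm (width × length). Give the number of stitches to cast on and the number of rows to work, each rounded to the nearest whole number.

Stitch gauge = 13/7.5 = 1.733 sts/cm; 24.5 × 1.733 = 42.47 → 42 sts.
Row gauge = 22/7.5 = 2.933 rows/cm; 24.5 × 2.933 = 71.87 → 72 rows.

Cast on 42 stitches and work 72 rows.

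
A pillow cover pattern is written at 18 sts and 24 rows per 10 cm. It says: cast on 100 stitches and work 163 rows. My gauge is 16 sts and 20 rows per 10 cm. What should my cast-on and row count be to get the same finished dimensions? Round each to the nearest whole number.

Stitches: 100 × 16/18 = 88.89 → 89.
Rows: 163 × 20/24 = 135.83 → 136.

Cast on 89 stitches; work 136 rows.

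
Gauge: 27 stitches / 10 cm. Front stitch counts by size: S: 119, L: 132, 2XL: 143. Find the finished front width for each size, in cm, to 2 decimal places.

S 44.07 cm; L 48.89 cm; 2XL 52.96 cm.

27/10 = 2.7 sts per cm.
S: 119 / 2.7 = 44.074 → 44.07 cm.
L: 132 / 2.7 = 48.889 → 48.89 cm.
2XL: 143 / 2.7 = 52.963 → 52.96 cm.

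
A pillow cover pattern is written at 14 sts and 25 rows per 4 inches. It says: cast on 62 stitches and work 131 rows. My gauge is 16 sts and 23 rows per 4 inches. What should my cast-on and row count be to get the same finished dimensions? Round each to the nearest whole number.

Stitches: 62 × 16/14 = 70.86 → 71.
Rows: 131 × 23/25 = 120.52 → 121.

Cast on 71 stitches; work 121 rows.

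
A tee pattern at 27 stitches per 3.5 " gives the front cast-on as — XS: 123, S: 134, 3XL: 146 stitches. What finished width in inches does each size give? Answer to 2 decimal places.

XS 15.94 inches; S 17.37 inches; 3XL 18.93 inches.

27/3.5 = 7.714 sts per in.
XS: 123 / 7.714 = 15.944 → 15.94 in.
S: 134 / 7.714 = 17.370 → 17.37 in.
3XL: 146 / 7.714 = 18.926 → 18.93 in.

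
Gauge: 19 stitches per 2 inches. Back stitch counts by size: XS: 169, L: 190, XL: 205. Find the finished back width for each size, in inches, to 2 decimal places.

XS 17.79 inches; L 20.00 inches; XL 21.58 inches.

19/2 = 9.5 sts per in.
XS: 169 / 9.5 = 17.789 → 17.79 in.
L: 190 / 9.5 = 20.000 → 20.00 in.
XL: 205 / 9.5 = 21.579 → 21.58 in.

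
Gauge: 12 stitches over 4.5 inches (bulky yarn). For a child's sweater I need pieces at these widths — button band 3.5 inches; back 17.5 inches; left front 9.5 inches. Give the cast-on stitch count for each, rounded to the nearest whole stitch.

button band 9; back 47; left front 25.

Rate = 12/4.5 = 2.667 sts per in.
button band: 3.5 × 2.667 = 9.33 → 9.
back: 17.5 × 2.667 = 46.67 → 47.
left front: 9.5 × 2.667 = 25.33 → 25.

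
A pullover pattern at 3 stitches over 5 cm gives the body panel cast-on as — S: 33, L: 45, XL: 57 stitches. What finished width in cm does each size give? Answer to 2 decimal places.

3/5 = 0.6 sts per cm.
S: 33 / 0.6 = 55.000 → 55.00 cm.
L: 45 / 0.6 = 75.000 → 75.00 cm.
XL: 57 / 0.6 = 95.000 → 95.00 cm.

S 55.00 cm; L 75.00 cm; XL 95.00 cm.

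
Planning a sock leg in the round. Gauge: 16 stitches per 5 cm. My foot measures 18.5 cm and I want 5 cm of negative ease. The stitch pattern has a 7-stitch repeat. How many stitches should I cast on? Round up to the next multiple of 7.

Finished = 18.5 − 5 = 13.5 cm.
16 / 5 = 3.2 sts/cm.
13.5 × 3.2 = 43.20 sts.
Next multiple of 7: 49.

49 stitches.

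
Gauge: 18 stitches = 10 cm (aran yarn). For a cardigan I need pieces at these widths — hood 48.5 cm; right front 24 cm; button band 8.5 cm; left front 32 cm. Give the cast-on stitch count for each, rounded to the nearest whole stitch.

hood 87; right front 43; button band 15; left front 58.

Rate = 18/10 = 1.8 sts per cm.
hood: 48.5 × 1.8 = 87.30 → 87.
right front: 24 × 1.8 = 43.20 → 43.
button band: 8.5 × 1.8 = 15.30 → 15.
left front: 32 × 1.8 = 57.60 → 58.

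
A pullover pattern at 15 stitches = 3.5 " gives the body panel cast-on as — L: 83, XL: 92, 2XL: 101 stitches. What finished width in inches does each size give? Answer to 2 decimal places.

L 19.37 inches; XL 21.47 inches; 2XL 23.57 inches.

15/3.5 = 4.286 sts per in.
L: 83 / 4.286 = 19.367 → 19.37 in.
XL: 92 / 4.286 = 21.467 → 21.47 in.
2XL: 101 / 4.286 = 23.567 → 23.57 in.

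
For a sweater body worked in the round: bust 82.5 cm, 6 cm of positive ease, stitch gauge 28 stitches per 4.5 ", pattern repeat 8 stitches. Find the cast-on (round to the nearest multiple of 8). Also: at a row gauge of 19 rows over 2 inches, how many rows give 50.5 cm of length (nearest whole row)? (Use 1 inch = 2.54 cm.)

Finished = 82.5 + 6 = 88.5 cm.
88.5 cm × 1/2.54 = 34.84 inches.
28/4.5 = 6.222 sts per in; 34.84 × 6.222 = 216.80 sts.
Nearest multiple of 8 → 216.
50.5 cm = 19.88 inches; × 9.5 = 188.88 → 189 rows.

Cast on 216 stitches; work 189 rows.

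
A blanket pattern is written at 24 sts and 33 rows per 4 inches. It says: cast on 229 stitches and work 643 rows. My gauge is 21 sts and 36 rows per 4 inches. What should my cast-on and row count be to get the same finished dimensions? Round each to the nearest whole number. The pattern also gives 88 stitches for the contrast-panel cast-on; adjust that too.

Cast on 200 stitches; work 701 rows; contrast-panel cast-on 77 stitches.

Stitches: 229 × 21/24 = 200.38 → 200.
Rows: 643 × 36/33 = 701.45 → 701.
contrast-panel cast-on: 88 × 21/24 = 77.00 → 77.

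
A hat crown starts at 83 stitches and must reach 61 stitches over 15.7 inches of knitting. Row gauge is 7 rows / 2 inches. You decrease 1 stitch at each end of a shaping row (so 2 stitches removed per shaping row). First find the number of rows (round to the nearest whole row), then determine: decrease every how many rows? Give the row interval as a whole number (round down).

Rows = 15.7 × 3.5 = 54.9 → 55 rows.
Stitches to remove: 22 → 11 shaping rows (at 2 st each).
55 / 11 = 5.00 → every 5 rows.

Decrease every 5th row.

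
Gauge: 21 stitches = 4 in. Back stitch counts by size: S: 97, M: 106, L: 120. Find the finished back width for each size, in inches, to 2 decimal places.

21/4 = 5.25 sts per in.
S: 97 / 5.25 = 18.476 → 18.48 in.
M: 106 / 5.25 = 20.190 → 20.19 in.
L: 120 / 5.25 = 22.857 → 22.86 in.

S 18.48 inches; M 20.19 inches; L 22.86 inches.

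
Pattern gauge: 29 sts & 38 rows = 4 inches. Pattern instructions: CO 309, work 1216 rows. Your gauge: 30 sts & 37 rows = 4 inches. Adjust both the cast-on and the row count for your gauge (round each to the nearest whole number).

Stitches: 309 × 30/29 = 319.66 → 320.
Rows: 1216 × 37/38 = 1184.00 → 1184.

Cast on 320 stitches; work 1184 rows.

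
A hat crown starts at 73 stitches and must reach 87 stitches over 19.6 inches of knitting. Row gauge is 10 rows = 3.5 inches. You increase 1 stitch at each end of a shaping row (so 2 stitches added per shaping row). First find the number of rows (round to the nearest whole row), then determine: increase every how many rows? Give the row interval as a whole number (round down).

Rows = 19.6 × 2.857 = 56.0 → 56 rows.
Stitches to add: 14 → 7 shaping rows (at 2 st each).
56 / 7 = 8.00 → every 8 rows.

Increase every 8th row.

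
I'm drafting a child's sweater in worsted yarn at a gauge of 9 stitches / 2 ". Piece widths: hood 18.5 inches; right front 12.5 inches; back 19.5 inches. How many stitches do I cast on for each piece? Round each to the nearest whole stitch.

Rate = 9/2 = 4.5 sts per in.
hood: 18.5 × 4.5 = 83.25 → 83.
right front: 12.5 × 4.5 = 56.25 → 56.
back: 19.5 × 4.5 = 87.75 → 88.

hood 83; right front 56; back 88.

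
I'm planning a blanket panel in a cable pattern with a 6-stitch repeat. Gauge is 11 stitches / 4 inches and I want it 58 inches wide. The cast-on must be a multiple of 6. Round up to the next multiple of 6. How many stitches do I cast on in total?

11 / 4 = 2.75 sts per inch.
58 × 2.75 = 159.50 sts.
Next multiple of 6: 162.

CO 162 sts.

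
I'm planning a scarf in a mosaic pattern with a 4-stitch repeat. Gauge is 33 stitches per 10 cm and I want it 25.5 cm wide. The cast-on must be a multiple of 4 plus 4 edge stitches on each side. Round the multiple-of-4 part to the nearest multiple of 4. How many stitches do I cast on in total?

33 / 10 = 3.3 sts per cm.
25.5 × 3.3 = 84.15 sts.
Less 8 edge sts → 76.15 for the repeat.
Nearest multiple of 4: 76.
Add back 8 edge sts → 84.

Cast on 84 stitches.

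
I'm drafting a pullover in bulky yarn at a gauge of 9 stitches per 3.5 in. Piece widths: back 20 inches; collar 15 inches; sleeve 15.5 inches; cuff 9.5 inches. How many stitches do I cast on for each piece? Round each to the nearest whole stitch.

Rate = 9/3.5 = 2.571 sts per in.
back: 20 × 2.571 = 51.43 → 51.
collar: 15 × 2.571 = 38.57 → 39.
sleeve: 15.5 × 2.571 = 39.86 → 40.
cuff: 9.5 × 2.571 = 24.43 → 24.

back 51; collar 39; sleeve 40; cuff 24.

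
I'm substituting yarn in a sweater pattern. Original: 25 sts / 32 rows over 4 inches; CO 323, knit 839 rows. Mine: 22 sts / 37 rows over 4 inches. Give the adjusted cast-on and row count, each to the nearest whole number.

Cast on 284 stitches; work 970 rows.

Stitches: 323 × 22/25 = 284.24 → 284.
Rows: 839 × 37/32 = 970.09 → 970.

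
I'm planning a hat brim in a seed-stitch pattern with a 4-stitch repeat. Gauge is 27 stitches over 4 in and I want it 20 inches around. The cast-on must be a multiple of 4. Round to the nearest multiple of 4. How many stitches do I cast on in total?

CO 136 sts.

27 / 4 = 6.75 sts per inch.
20 × 6.75 = 135.00 sts.
Nearest multiple of 4: 136.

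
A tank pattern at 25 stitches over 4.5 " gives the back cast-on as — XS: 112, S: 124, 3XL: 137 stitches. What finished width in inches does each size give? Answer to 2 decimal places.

25/4.5 = 5.556 sts per in.
XS: 112 / 5.556 = 20.160 → 20.16 in.
S: 124 / 5.556 = 22.320 → 22.32 in.
3XL: 137 / 5.556 = 24.660 → 24.66 in.

XS 20.16 inches; S 22.32 inches; 3XL 24.66 inches.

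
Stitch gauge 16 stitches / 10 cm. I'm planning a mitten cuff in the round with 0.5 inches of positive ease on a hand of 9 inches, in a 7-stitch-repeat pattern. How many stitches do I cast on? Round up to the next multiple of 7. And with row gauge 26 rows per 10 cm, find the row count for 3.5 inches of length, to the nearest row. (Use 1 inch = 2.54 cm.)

Finished = 9 + 0.5 = 9.5 inches.
9.5 inches × 2.54 = 24.13 cm.
16/10 = 1.6 sts per cm; 24.13 × 1.6 = 38.61 sts.
Next multiple of 7 → 42.
3.5 inches = 8.89 cm; × 2.6 = 23.11 → 23 rows.

Cast on 42 stitches; work 23 rows.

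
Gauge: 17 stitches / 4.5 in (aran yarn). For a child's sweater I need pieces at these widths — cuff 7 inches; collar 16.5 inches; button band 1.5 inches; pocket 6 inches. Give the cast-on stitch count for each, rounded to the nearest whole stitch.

cuff 26; collar 62; button band 6; pocket 23.

Rate = 17/4.5 = 3.778 sts per in.
cuff: 7 × 3.778 = 26.44 → 26.
collar: 16.5 × 3.778 = 62.33 → 62.
button band: 1.5 × 3.778 = 5.67 → 6.
pocket: 6 × 3.778 = 22.67 → 23.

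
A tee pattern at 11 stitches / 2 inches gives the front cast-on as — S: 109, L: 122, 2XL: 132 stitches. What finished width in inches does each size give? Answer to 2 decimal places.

S 19.82 inches; L 22.18 inches; 2XL 24.00 inches.

11/2 = 5.5 sts per in.
S: 109 / 5.5 = 19.818 → 19.82 in.
L: 122 / 5.5 = 22.182 → 22.18 in.
2XL: 132 / 5.5 = 24.000 → 24.00 in.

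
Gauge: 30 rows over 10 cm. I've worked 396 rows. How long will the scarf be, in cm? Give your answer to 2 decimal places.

132.00 cm.

30 rows / 10 cm = 3 rows per cm.
396 / 3 = 132.000 cm.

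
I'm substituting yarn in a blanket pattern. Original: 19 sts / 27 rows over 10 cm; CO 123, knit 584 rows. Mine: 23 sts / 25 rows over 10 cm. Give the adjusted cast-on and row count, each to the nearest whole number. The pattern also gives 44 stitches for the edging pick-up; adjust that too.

Cast on 149 stitches; work 541 rows; edging pick-up 53 stitches.

Stitches: 123 × 23/19 = 148.89 → 149.
Rows: 584 × 25/27 = 540.74 → 541.
edging pick-up: 44 × 23/19 = 53.26 → 53.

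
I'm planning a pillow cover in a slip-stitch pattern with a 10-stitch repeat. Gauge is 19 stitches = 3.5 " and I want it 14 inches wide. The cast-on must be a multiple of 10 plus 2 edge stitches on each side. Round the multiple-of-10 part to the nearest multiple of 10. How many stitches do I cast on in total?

19 / 3.5 = 5.429 sts per inch.
14 × 5.429 = 76.00 sts.
Less 4 edge sts → 72.00 for the repeat.
Nearest multiple of 10: 70.
Add back 4 edge sts → 74.

Cast on 74 stitches.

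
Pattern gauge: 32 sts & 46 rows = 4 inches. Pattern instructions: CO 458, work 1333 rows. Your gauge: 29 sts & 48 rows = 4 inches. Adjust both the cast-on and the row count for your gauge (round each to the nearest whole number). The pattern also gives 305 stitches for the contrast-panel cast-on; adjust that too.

Cast on 415 stitches; work 1391 rows; contrast-panel cast-on 276 stitches.

Stitches: 458 × 29/32 = 415.06 → 415.
Rows: 1333 × 48/46 = 1390.96 → 1391.
contrast-panel cast-on: 305 × 29/32 = 276.41 → 276.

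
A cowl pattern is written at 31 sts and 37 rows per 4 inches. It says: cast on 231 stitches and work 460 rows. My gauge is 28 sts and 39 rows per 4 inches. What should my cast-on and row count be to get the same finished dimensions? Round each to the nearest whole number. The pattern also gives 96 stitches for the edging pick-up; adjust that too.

Cast on 209 stitches; work 485 rows; edging pick-up 87 stitches.

Stitches: 231 × 28/31 = 208.65 → 209.
Rows: 460 × 39/37 = 484.86 → 485.
edging pick-up: 96 × 28/31 = 86.71 → 87.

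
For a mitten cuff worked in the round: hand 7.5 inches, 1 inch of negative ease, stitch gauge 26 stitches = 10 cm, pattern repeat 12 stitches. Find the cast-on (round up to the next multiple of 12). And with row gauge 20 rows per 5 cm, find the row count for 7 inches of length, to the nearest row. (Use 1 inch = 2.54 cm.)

Finished = 7.5 − 1 = 6.5 inches.
6.5 inches × 2.54 = 16.51 cm.
26/10 = 2.6 sts per cm; 16.51 × 2.6 = 42.93 sts.
Next multiple of 12 → 48.
7 inches = 17.78 cm; × 4 = 71.12 → 71 rows.

Cast on 48 stitches; work 71 rows.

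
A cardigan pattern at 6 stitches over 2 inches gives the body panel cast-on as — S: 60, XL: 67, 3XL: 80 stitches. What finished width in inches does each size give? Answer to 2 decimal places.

6/2 = 3 sts per in.
S: 60 / 3 = 20.000 → 20.00 in.
XL: 67 / 3 = 22.333 → 22.33 in.
3XL: 80 / 3 = 26.667 → 26.67 in.

S 20.00 inches; XL 22.33 inches; 3XL 26.67 inches.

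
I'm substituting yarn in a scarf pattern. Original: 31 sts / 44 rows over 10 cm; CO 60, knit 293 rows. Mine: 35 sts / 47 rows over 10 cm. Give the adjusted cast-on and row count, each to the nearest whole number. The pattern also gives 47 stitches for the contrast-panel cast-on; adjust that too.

Cast on 68 stitches; work 313 rows; contrast-panel cast-on 53 stitches.

Stitches: 60 × 35/31 = 67.74 → 68.
Rows: 293 × 47/44 = 312.98 → 313.
contrast-panel cast-on: 47 × 35/31 = 53.06 → 53.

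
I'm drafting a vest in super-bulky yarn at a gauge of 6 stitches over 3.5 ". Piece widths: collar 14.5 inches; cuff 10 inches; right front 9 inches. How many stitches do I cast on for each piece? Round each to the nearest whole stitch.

collar 25; cuff 17; right front 15.

Rate = 6/3.5 = 1.714 sts per in.
collar: 14.5 × 1.714 = 24.86 → 25.
cuff: 10 × 1.714 = 17.14 → 17.
right front: 9 × 1.714 = 15.43 → 15.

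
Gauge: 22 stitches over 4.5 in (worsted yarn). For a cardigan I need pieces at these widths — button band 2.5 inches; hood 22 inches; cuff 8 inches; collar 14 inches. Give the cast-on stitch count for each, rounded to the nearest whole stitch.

button band 12; hood 108; cuff 39; collar 68.

Rate = 22/4.5 = 4.889 sts per in.
button band: 2.5 × 4.889 = 12.22 → 12.
hood: 22 × 4.889 = 107.56 → 108.
cuff: 8 × 4.889 = 39.11 → 39.
collar: 14 × 4.889 = 68.44 → 68.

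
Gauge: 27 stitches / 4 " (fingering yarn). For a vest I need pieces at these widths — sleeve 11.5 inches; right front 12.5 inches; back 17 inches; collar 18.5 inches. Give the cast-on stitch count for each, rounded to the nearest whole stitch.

sleeve 78; right front 84; back 115; collar 125.

Rate = 27/4 = 6.75 sts per in.
sleeve: 11.5 × 6.75 = 77.62 → 78.
right front: 12.5 × 6.75 = 84.38 → 84.
back: 17 × 6.75 = 114.75 → 115.
collar: 18.5 × 6.75 = 124.88 → 125.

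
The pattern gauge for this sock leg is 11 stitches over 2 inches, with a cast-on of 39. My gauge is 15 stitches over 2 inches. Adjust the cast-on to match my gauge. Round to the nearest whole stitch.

Cast on 53 stitches.

Scale factor = 15 / 11 = 1.364.
39 × 15 / 11 = 53.18 sts.
→ 53 sts.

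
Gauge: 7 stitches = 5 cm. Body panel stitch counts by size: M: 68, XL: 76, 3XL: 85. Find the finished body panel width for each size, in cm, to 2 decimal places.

M 48.57 cm; XL 54.29 cm; 3XL 60.71 cm.

7/5 = 1.4 sts per cm.
M: 68 / 1.4 = 48.571 → 48.57 cm.
XL: 76 / 1.4 = 54.286 → 54.29 cm.
3XL: 85 / 1.4 = 60.714 → 60.71 cm.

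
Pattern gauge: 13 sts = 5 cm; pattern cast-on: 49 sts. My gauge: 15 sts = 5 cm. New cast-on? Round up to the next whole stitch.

57 stitches.

Scale factor = 15 / 13 = 1.154.
49 × 15 / 13 = 56.54 sts.
→ 57 sts.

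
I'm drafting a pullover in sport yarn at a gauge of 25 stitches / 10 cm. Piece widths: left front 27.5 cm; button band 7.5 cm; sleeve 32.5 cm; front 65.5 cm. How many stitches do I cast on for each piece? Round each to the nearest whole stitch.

Rate = 25/10 = 2.5 sts per cm.
left front: 27.5 × 2.5 = 68.75 → 69.
button band: 7.5 × 2.5 = 18.75 → 19.
sleeve: 32.5 × 2.5 = 81.25 → 81.
front: 65.5 × 2.5 = 163.75 → 164.

left front 69; button band 19; sleeve 81; front 164.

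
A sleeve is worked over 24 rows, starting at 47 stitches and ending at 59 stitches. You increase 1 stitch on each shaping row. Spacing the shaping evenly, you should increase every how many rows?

Increase every 2nd row.

Stitches to add: |59 − 47| = 12.
Shaping rows needed: 12 / 1 = 12.
24 rows / 12 = every 2 rows.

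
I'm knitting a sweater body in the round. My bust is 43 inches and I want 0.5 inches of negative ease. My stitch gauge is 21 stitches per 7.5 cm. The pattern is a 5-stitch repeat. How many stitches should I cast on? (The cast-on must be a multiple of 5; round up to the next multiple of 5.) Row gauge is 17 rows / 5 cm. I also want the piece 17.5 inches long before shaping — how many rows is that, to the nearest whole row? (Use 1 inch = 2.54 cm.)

Finished = 43 − 0.5 = 42.5 inches.
42.5 inches × 2.54 = 107.95 cm.
21/7.5 = 2.8 sts per cm; 107.95 × 2.8 = 302.26 sts.
Next multiple of 5 → 305.
17.5 inches = 44.45 cm; × 3.4 = 151.13 → 151 rows.

Cast on 305 stitches; work 151 rows.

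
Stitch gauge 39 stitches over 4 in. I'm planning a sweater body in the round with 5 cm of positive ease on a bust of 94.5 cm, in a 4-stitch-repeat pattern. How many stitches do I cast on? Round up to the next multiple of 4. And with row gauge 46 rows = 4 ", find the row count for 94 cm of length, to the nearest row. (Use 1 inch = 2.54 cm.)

Cast on 384 stitches; work 426 rows.

Finished = 94.5 + 5 = 99.5 cm.
99.5 cm × 1/2.54 = 39.17 inches.
39/4 = 9.75 sts per in; 39.17 × 9.75 = 381.94 sts.
Next multiple of 4 → 384.
94 cm = 37.01 inches; × 11.5 = 425.59 → 426 rows.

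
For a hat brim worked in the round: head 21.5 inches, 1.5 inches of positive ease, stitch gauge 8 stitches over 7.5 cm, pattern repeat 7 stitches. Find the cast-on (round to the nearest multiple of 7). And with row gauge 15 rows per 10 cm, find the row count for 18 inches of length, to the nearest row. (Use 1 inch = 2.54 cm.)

Cast on 63 stitches; work 69 rows.

Finished = 21.5 + 1.5 = 23 inches.
23 inches × 2.54 = 58.42 cm.
8/7.5 = 1.067 sts per cm; 58.42 × 1.067 = 62.31 sts.
Nearest multiple of 7 → 63.
18 inches = 45.72 cm; × 1.5 = 68.58 → 69 rows.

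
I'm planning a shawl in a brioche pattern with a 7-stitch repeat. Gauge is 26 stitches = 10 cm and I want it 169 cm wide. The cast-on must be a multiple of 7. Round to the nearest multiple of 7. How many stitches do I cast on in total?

26 / 10 = 2.6 sts per cm.
169 × 2.6 = 439.40 sts.
Nearest multiple of 7: 441.

441 stitches.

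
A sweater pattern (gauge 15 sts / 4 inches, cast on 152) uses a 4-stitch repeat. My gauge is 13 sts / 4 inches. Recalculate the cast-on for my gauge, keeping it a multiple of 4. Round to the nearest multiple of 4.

CO 132 sts.

152 × 13 / 15 = 131.73.
Nearest multiple of 4: 132.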